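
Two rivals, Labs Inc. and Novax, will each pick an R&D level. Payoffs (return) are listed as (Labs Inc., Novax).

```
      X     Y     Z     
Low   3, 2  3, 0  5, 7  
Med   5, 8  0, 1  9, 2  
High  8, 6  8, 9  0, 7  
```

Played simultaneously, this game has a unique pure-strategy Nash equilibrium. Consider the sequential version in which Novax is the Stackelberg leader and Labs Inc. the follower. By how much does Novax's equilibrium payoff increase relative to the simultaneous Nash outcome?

0

Solve by backward induction (Novax leads).
- X: Labs Inc. compares 3, 5, 8 and picks High; Novax would get 6.
- Y: Labs Inc. compares 3, 0, 8 and picks High; Novax would get 9.
- Z: Labs Inc. compares 5, 9, 0 and picks Med; Novax would get 2.
Maximizing over 6, 9, 2, Novax chooses Y. Subgame-perfect outcome: (High, Y) with payoffs (8, 9).
For the simultaneous game, intersect best replies.
Labs Inc.'s best replies: X→High; Y→High; Z→Med.
Novax's best replies: Low→Z; Med→X; High→Y.
The unique mutual best reply is (High, Y), giving (8, 9).
Novax's commitment gain: 9 − 9 = 0.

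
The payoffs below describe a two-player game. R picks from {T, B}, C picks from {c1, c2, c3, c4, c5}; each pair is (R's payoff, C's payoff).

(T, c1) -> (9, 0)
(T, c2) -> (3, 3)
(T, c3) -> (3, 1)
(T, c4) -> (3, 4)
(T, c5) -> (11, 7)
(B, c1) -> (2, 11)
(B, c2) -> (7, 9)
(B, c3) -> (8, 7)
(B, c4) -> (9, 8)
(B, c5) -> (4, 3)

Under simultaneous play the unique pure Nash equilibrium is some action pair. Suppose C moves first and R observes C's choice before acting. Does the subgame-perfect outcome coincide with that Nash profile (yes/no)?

no

R best-responds to each possible C move:
- c1: BR = T, leader payoff 0.
- c2: BR = B, leader payoff 9.
- c3: BR = B, leader payoff 7.
- c4: BR = B, leader payoff 8.
- c5: BR = T, leader payoff 7.
Among 0, 9, 7, 8, 7, the best is 9 at c2. Subgame-perfect outcome: (B, c2) with payoffs (7, 9).
Under simultaneous play:
R's best replies: c1→T; c2→B; c3→B; c4→B; c5→T.
C's best replies: T→c5; B→c1.
The unique mutual best reply is (T, c5), giving (11, 7).
Sequential outcome (B, c2) differs from the Nash profile (T, c5).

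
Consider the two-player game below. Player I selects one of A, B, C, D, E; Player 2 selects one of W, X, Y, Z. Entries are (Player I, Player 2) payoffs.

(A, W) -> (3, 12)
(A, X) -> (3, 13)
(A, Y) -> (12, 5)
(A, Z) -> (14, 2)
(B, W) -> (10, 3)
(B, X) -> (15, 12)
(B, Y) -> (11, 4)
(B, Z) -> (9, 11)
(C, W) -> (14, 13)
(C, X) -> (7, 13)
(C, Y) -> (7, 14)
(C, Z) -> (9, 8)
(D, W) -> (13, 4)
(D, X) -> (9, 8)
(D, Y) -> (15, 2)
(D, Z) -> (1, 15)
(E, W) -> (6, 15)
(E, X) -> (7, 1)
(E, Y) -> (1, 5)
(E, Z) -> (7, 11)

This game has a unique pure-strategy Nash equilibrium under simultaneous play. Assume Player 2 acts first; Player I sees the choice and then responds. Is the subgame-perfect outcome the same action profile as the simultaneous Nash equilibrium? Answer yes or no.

no

Player I best-responds to each possible Player 2 move:
- W → Player I plays C (best of 3, 10, 14, 13, 6); Player 2 gets 13.
- X → Player I plays B (best of 3, 15, 7, 9, 7); Player 2 gets 12.
- Y → Player I plays D (best of 12, 11, 7, 15, 1); Player 2 gets 2.
- Z → Player I plays A (best of 14, 9, 9, 1, 7); Player 2 gets 2.
Among 13, 12, 2, 2, the best is 13 at W. Subgame-perfect outcome: (C, W) with payoffs (14, 13).
For the simultaneous game, intersect best replies.
Player I's best replies: W→C; X→B; Y→D; Z→A.
Player 2's best replies: A→X; B→X; C→Y; D→Z; E→W.
Only (B, X) has each player best-responding; Nash payoffs (15, 12).
Sequential outcome (C, W) differs from the Nash profile (B, X).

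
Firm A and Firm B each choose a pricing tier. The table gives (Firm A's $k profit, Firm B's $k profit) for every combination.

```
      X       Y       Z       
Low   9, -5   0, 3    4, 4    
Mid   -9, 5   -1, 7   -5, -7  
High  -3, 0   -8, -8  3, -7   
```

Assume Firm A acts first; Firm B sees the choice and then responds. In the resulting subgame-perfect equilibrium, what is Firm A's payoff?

4

Solve by backward induction (Firm A leads).
- Low: Firm B compares -5, 3, 4 and picks Z; Firm A would get 4.
- Mid: Firm B compares 5, 7, -7 and picks Y; Firm A would get -1.
- High: Firm B compares 0, -8, -7 and picks X; Firm A would get -3.
Firm A's induced payoffs are 4, -1, -3, so Firm A commits to Low. Subgame-perfect outcome: (Low, Z) with payoffs (4, 4).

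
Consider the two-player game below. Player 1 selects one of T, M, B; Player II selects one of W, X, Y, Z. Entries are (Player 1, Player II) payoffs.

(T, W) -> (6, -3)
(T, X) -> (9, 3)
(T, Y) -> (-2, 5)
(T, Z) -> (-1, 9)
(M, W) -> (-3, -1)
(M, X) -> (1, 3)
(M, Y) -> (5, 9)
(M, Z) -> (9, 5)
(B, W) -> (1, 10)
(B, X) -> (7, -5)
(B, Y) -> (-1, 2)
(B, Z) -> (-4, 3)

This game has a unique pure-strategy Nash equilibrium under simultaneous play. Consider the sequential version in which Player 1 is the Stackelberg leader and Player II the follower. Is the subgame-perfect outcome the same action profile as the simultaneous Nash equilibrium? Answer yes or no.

Backward induction with Player 1 moving first.
- T: BR = Z, leader payoff -1.
- M: BR = Y, leader payoff 5.
- B: BR = W, leader payoff 1.
Maximizing over -1, 5, 1, Player 1 chooses M. Subgame-perfect outcome: (M, Y) with payoffs (5, 9).
For the simultaneous game, intersect best replies.
Player 1's best replies: W→T; X→T; Y→M; Z→M.
Player II's best replies: T→Z; M→Y; B→W.
Only (M, Y) has each player best-responding; Nash payoffs (5, 9).
Sequential outcome (M, Y) coincides with the Nash profile (M, Y).

yes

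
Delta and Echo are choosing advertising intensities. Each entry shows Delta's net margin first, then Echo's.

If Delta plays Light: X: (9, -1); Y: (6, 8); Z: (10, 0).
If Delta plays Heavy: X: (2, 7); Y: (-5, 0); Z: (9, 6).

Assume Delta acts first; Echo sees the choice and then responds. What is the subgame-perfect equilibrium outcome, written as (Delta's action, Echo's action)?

(Light, Y)

Solve by backward induction (Delta leads).
- Light: Echo compares -1, 8, 0 and picks Y; Delta would get 6.
- Heavy: Echo compares 7, 0, 6 and picks X; Delta would get 2.
Maximizing over 6, 2, Delta chooses Light. Subgame-perfect outcome: (Light, Y) with payoffs (6, 8).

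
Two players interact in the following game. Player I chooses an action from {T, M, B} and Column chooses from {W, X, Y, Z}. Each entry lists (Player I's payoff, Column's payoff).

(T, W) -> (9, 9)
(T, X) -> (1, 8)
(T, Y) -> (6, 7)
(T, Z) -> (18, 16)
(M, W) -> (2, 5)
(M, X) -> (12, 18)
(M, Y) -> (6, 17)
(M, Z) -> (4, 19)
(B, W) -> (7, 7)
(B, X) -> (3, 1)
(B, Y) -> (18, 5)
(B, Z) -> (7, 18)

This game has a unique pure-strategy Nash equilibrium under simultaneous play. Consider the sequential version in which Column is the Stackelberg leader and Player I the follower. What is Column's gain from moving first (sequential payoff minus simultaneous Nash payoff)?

2

Player I best-responds to each possible Column move:
- W: Player I compares 9, 2, 7 and picks T; Column would get 9.
- X: Player I compares 1, 12, 3 and picks M; Column would get 18.
- Y: Player I compares 6, 6, 18 and picks B; Column would get 5.
- Z: Player I compares 18, 4, 7 and picks T; Column would get 16.
Column's induced payoffs are 9, 18, 5, 16, so Column commits to X. Subgame-perfect outcome: (M, X) with payoffs (12, 18).
Now find the simultaneous Nash equilibrium.
Player I's best replies: W→T; X→M; Y→B; Z→T.
Column's best replies: T→Z; M→Z; B→Z.
Only (T, Z) has each player best-responding; Nash payoffs (18, 16).
Column's commitment gain: 18 − 16 = 2.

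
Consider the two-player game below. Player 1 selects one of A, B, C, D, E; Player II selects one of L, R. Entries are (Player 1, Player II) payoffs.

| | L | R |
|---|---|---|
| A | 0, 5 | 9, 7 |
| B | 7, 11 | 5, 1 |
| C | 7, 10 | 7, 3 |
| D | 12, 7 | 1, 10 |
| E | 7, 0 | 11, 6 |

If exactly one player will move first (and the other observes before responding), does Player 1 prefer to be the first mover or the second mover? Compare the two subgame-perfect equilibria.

second

If Player 1 leads: Player II's best replies are A→R, B→L, C→L, D→R, E→R; Player 1's induced payoffs 9, 7, 7, 1, 11; outcome (E, R), payoffs (11, 6).
If Player II leads: Player 1's best replies are L→D, R→E; Player II's induced payoffs 7, 6; outcome (D, L), payoffs (12, 7).
Player 1 gets 11 moving first and 12 moving second, so Player 1 prefers to move second.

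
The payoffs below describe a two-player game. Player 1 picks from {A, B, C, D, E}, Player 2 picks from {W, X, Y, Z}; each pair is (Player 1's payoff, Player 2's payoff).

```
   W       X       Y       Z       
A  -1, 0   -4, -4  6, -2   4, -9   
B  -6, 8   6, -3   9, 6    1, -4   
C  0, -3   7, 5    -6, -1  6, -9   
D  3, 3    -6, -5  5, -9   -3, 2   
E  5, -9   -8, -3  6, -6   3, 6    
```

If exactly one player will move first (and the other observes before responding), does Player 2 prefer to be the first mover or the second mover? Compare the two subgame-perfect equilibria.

first

If Player 1 leads: Player 2's best replies are A→W, B→W, C→X, D→W, E→Z; Player 1's induced payoffs -1, -6, 7, 3, 3; outcome (C, X), payoffs (7, 5).
If Player 2 leads: Player 1's best replies are W→E, X→C, Y→B, Z→C; Player 2's induced payoffs -9, 5, 6, -9; outcome (B, Y), payoffs (9, 6).
Player 2 gets 6 moving first and 5 moving second, so Player 2 prefers to move first.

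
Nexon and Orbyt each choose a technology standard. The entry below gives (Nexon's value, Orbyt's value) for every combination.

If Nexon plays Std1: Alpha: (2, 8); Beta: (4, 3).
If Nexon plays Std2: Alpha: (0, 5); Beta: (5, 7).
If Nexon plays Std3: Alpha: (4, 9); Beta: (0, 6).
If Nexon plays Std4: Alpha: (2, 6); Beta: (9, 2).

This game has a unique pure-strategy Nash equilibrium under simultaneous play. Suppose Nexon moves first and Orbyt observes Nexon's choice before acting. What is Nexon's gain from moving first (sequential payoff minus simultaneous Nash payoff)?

1

Solve by backward induction (Nexon leads).
- Std1 → Orbyt plays Alpha (best of 8, 3); Nexon gets 2.
- Std2 → Orbyt plays Beta (best of 5, 7); Nexon gets 5.
- Std3 → Orbyt plays Alpha (best of 9, 6); Nexon gets 4.
- Std4 → Orbyt plays Alpha (best of 6, 2); Nexon gets 2.
Maximizing over 2, 5, 4, 2, Nexon chooses Std2. Subgame-perfect outcome: (Std2, Beta) with payoffs (5, 7).
Under simultaneous play:
Nexon's best replies: Alpha→Std3; Beta→Std4.
Orbyt's best replies: Std1→Alpha; Std2→Beta; Std3→Alpha; Std4→Alpha.
The unique mutual best reply is (Std3, Alpha), giving (4, 9).
Nexon's commitment gain: 5 − 4 = 1.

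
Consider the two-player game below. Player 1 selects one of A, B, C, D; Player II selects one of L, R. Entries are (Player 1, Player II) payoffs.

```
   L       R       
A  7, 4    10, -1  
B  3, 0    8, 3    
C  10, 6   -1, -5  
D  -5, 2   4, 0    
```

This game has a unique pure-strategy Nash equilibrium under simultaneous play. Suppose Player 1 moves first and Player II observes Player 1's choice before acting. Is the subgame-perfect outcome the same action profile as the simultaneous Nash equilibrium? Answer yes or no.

yes

Backward induction with Player 1 moving first.
- A: Player II compares 4, -1 and picks L; Player 1 would get 7.
- B: Player II compares 0, 3 and picks R; Player 1 would get 8.
- C: Player II compares 6, -5 and picks L; Player 1 would get 10.
- D: Player II compares 2, 0 and picks L; Player 1 would get -5.
Player 1's induced payoffs are 7, 8, 10, -5, so Player 1 commits to C. Subgame-perfect outcome: (C, L) with payoffs (10, 6).
Under simultaneous play:
Player 1's best replies: L→C; R→A.
Player II's best replies: A→L; B→R; C→L; D→L.
The unique mutual best reply is (C, L), giving (10, 6).
Sequential outcome (C, L) coincides with the Nash profile (C, L).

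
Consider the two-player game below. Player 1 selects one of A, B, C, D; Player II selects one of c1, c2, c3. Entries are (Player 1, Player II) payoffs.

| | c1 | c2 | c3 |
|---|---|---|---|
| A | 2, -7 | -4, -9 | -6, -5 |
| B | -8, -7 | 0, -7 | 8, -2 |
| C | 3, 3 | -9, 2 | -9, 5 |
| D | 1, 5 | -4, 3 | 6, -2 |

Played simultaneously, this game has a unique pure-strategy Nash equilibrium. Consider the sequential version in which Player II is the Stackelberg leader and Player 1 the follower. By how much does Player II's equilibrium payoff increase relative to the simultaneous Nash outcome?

Player 1 best-responds to each possible Player II move:
- c1: Player 1 compares 2, -8, 3, 1 and picks C; Player II would get 3.
- c2: Player 1 compares -4, 0, -9, -4 and picks B; Player II would get -7.
- c3: Player 1 compares -6, 8, -9, 6 and picks B; Player II would get -2.
Among 3, -7, -2, the best is 3 at c1. Subgame-perfect outcome: (C, c1) with payoffs (3, 3).
Under simultaneous play:
Player 1's best replies: c1→C; c2→B; c3→B.
Player II's best replies: A→c3; B→c3; C→c3; D→c1.
The unique mutual best reply is (B, c3), giving (8, -2).
Player II's commitment gain: 3 − -2 = 5.

5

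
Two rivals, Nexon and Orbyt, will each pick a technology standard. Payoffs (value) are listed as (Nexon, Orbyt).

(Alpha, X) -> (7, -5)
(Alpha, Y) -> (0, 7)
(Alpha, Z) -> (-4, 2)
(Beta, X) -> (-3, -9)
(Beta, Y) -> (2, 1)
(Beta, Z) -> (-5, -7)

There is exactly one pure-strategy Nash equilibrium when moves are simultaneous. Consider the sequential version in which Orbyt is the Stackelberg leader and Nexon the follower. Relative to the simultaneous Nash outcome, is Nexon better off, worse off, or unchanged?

Backward induction with Orbyt moving first.
- X: Nexon compares 7, -3 and picks Alpha; Orbyt would get -5.
- Y: Nexon compares 0, 2 and picks Beta; Orbyt would get 1.
- Z: Nexon compares -4, -5 and picks Alpha; Orbyt would get 2.
Among -5, 1, 2, the best is 2 at Z. Subgame-perfect outcome: (Alpha, Z) with payoffs (-4, 2).
Now find the simultaneous Nash equilibrium.
Nexon's best replies: X→Alpha; Y→Beta; Z→Alpha.
Orbyt's best replies: Alpha→Y; Beta→Y.
The unique mutual best reply is (Beta, Y), giving (2, 1).
Nexon earns -4 sequentially versus 2 at the Nash outcome: worse off.

worse off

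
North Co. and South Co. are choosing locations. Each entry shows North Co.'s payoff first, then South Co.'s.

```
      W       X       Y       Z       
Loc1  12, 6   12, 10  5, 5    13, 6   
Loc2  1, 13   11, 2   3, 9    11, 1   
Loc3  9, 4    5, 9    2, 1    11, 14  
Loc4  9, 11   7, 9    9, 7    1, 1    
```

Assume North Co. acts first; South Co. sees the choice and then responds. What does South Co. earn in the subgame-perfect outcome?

Solve by backward induction (North Co. leads).
- Loc1: BR = X, leader payoff 12.
- Loc2: BR = W, leader payoff 1.
- Loc3: BR = Z, leader payoff 11.
- Loc4: BR = W, leader payoff 9.
Maximizing over 12, 1, 11, 9, North Co. chooses Loc1. Subgame-perfect outcome: (Loc1, X) with payoffs (12, 10).

10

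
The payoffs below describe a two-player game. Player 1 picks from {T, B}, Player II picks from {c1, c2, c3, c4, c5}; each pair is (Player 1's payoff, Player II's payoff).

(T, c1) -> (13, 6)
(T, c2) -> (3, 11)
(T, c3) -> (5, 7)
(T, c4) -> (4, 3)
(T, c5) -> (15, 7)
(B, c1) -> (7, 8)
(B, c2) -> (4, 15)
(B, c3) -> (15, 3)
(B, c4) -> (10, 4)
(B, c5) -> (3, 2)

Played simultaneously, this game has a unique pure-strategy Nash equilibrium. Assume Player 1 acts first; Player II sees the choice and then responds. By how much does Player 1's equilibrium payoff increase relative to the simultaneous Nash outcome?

Player II best-responds to each possible Player 1 move:
- T → Player II plays c2 (best of 6, 11, 7, 3, 7); Player 1 gets 3.
- B → Player II plays c2 (best of 8, 15, 3, 4, 2); Player 1 gets 4.
Among 3, 4, the best is 4 at B. Subgame-perfect outcome: (B, c2) with payoffs (4, 15).
Now find the simultaneous Nash equilibrium.
Player 1's best replies: c1→T; c2→B; c3→B; c4→B; c5→T.
Player II's best replies: T→c2; B→c2.
The unique mutual best reply is (B, c2), giving (4, 15).
Player 1's commitment gain: 4 − 4 = 0.

0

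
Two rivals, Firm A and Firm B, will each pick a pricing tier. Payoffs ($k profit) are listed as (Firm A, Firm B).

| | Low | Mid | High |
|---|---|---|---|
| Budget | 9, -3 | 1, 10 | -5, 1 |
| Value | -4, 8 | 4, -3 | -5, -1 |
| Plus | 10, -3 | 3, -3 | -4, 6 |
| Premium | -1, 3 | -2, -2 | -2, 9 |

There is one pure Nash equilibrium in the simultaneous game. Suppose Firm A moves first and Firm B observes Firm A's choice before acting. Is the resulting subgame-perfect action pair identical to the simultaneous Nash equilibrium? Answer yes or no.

Solve by backward induction (Firm A leads).
- Budget → Firm B plays Mid (best of -3, 10, 1); Firm A gets 1.
- Value → Firm B plays Low (best of 8, -3, -1); Firm A gets -4.
- Plus → Firm B plays High (best of -3, -3, 6); Firm A gets -4.
- Premium → Firm B plays High (best of 3, -2, 9); Firm A gets -2.
Maximizing over 1, -4, -4, -2, Firm A chooses Budget. Subgame-perfect outcome: (Budget, Mid) with payoffs (1, 10).
Under simultaneous play:
Firm A's best replies: Low→Plus; Mid→Value; High→Premium.
Firm B's best replies: Budget→Mid; Value→Low; Plus→High; Premium→High.
Only (Premium, High) has each player best-responding; Nash payoffs (-2, 9).
Sequential outcome (Budget, Mid) differs from the Nash profile (Premium, High).

no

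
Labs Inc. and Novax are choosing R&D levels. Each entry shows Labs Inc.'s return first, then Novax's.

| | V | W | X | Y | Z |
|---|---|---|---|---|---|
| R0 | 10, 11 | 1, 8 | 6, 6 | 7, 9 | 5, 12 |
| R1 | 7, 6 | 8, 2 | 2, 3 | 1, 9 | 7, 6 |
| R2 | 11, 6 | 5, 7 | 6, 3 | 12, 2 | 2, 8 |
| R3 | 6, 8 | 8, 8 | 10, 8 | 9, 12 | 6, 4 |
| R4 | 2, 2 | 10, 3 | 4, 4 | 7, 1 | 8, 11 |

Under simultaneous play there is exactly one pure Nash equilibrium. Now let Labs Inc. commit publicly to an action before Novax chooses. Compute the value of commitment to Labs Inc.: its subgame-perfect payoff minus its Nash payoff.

1

Novax best-responds to each possible Labs Inc. move:
- R0: Novax compares 11, 8, 6, 9, 12 and picks Z; Labs Inc. would get 5.
- R1: Novax compares 6, 2, 3, 9, 6 and picks Y; Labs Inc. would get 1.
- R2: Novax compares 6, 7, 3, 2, 8 and picks Z; Labs Inc. would get 2.
- R3: Novax compares 8, 8, 8, 12, 4 and picks Y; Labs Inc. would get 9.
- R4: Novax compares 2, 3, 4, 1, 11 and picks Z; Labs Inc. would get 8.
Among 5, 1, 2, 9, 8, the best is 9 at R3. Subgame-perfect outcome: (R3, Y) with payoffs (9, 12).
Now find the simultaneous Nash equilibrium.
Labs Inc.'s best replies: V→R2; W→R4; X→R3; Y→R2; Z→R4.
Novax's best replies: R0→Z; R1→Y; R2→Z; R3→Y; R4→Z.
Only (R4, Z) has each player best-responding; Nash payoffs (8, 11).
Labs Inc.'s commitment gain: 9 − 8 = 1.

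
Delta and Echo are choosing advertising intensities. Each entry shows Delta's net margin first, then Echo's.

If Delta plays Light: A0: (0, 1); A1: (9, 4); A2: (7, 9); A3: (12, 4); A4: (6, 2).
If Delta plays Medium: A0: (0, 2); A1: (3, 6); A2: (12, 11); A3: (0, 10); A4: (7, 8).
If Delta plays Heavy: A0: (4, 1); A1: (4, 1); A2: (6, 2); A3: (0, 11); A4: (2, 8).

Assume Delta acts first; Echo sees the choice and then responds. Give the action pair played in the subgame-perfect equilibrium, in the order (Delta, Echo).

(Medium, A2)

Backward induction with Delta moving first.
- Light: Echo compares 1, 4, 9, 4, 2 and picks A2; Delta would get 7.
- Medium: Echo compares 2, 6, 11, 10, 8 and picks A2; Delta would get 12.
- Heavy: Echo compares 1, 1, 2, 11, 8 and picks A3; Delta would get 0.
Among 7, 12, 0, the best is 12 at Medium. Subgame-perfect outcome: (Medium, A2) with payoffs (12, 11).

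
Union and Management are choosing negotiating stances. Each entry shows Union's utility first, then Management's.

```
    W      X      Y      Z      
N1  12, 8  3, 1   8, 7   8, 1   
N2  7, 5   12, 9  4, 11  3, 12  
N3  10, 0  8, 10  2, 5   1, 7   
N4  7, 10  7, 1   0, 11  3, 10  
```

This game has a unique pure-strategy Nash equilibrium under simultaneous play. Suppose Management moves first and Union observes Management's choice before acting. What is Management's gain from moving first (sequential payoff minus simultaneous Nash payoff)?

Work backward from Union's decision.
- W → Union plays N1 (best of 12, 7, 10, 7); Management gets 8.
- X → Union plays N2 (best of 3, 12, 8, 7); Management gets 9.
- Y → Union plays N1 (best of 8, 4, 2, 0); Management gets 7.
- Z → Union plays N1 (best of 8, 3, 1, 3); Management gets 1.
Management's induced payoffs are 8, 9, 7, 1, so Management commits to X. Subgame-perfect outcome: (N2, X) with payoffs (12, 9).
Under simultaneous play:
Union's best replies: W→N1; X→N2; Y→N1; Z→N1.
Management's best replies: N1→W; N2→Z; N3→X; N4→Y.
The unique mutual best reply is (N1, W), giving (12, 8).
Management's commitment gain: 9 − 8 = 1.

1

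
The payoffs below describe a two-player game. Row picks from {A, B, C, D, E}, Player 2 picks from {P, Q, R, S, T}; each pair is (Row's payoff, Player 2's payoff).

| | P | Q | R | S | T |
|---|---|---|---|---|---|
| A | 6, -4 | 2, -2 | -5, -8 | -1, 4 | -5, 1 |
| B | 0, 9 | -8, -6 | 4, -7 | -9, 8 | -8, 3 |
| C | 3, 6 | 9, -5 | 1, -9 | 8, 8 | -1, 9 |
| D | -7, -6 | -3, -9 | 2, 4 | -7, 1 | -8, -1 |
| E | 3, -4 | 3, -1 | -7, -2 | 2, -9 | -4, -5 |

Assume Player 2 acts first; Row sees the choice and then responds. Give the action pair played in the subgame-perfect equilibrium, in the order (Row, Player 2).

(C, T)

Backward induction with Player 2 moving first.
- P → Row plays A (best of 6, 0, 3, -7, 3); Player 2 gets -4.
- Q → Row plays C (best of 2, -8, 9, -3, 3); Player 2 gets -5.
- R → Row plays B (best of -5, 4, 1, 2, -7); Player 2 gets -7.
- S → Row plays C (best of -1, -9, 8, -7, 2); Player 2 gets 8.
- T → Row plays C (best of -5, -8, -1, -8, -4); Player 2 gets 9.
Player 2's induced payoffs are -4, -5, -7, 8, 9, so Player 2 commits to T. Subgame-perfect outcome: (C, T) with payoffs (-1, 9).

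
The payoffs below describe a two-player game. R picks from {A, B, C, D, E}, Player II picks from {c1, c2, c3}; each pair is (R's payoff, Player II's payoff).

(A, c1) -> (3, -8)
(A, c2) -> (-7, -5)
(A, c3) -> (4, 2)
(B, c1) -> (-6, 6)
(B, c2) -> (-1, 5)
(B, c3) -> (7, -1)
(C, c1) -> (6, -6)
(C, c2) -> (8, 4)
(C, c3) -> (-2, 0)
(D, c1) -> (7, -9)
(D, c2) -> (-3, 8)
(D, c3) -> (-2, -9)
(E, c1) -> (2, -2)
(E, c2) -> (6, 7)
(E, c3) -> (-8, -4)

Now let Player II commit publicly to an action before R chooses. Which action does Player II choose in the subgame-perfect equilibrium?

Backward induction with Player II moving first.
- c1: BR = D, leader payoff -9.
- c2: BR = C, leader payoff 4.
- c3: BR = B, leader payoff -1.
Maximizing over -9, 4, -1, Player II chooses c2. Subgame-perfect outcome: (C, c2) with payoffs (8, 4).

c2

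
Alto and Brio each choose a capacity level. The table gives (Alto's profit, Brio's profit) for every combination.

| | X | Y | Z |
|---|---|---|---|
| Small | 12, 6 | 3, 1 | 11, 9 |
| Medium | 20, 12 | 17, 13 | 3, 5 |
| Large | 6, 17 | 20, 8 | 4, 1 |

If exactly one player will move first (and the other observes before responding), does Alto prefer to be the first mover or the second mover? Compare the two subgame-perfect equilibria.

second

If Alto leads: Brio's best replies are Small→Z, Medium→Y, Large→X; Alto's induced payoffs 11, 17, 6; outcome (Medium, Y), payoffs (17, 13).
If Brio leads: Alto's best replies are X→Medium, Y→Large, Z→Small; Brio's induced payoffs 12, 8, 9; outcome (Medium, X), payoffs (20, 12).
Alto gets 17 moving first and 20 moving second, so Alto prefers to move second.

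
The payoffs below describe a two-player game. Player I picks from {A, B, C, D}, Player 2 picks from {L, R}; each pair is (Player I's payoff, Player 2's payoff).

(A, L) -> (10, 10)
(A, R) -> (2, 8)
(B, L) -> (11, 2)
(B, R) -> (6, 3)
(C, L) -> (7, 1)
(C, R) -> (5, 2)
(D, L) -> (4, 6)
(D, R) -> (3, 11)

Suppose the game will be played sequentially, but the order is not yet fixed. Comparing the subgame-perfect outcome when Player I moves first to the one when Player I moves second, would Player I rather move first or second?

first

If Player I leads: Player 2's best replies are A→L, B→R, C→R, D→R; Player I's induced payoffs 10, 6, 5, 3; outcome (A, L), payoffs (10, 10).
If Player 2 leads: Player I's best replies are L→B, R→B; Player 2's induced payoffs 2, 3; outcome (B, R), payoffs (6, 3).
Player I gets 10 moving first and 6 moving second, so Player I prefers to move first.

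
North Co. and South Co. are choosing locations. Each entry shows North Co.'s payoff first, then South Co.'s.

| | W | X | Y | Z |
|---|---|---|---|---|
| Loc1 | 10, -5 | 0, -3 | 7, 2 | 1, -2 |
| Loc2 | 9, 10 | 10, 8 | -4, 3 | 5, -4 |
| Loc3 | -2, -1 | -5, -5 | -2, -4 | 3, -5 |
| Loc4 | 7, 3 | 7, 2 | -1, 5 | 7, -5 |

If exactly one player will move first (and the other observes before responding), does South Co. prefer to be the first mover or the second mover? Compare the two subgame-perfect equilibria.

second

If North Co. leads: South Co.'s best replies are Loc1→Y, Loc2→W, Loc3→W, Loc4→Y; North Co.'s induced payoffs 7, 9, -2, -1; outcome (Loc2, W), payoffs (9, 10).
If South Co. leads: North Co.'s best replies are W→Loc1, X→Loc2, Y→Loc1, Z→Loc4; South Co.'s induced payoffs -5, 8, 2, -5; outcome (Loc2, X), payoffs (10, 8).
South Co. gets 8 moving first and 10 moving second, so South Co. prefers to move second.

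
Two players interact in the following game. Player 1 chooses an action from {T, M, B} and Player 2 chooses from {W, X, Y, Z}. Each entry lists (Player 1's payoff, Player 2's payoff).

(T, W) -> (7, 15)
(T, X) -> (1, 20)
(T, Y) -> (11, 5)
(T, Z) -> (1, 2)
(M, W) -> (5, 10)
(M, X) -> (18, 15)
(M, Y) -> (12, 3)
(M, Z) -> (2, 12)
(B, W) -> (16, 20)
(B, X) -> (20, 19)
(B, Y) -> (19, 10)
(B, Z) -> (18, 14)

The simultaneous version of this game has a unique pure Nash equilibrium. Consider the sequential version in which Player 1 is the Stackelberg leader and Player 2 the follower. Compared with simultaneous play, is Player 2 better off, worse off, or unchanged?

worse off

Player 2 best-responds to each possible Player 1 move:
- T: Player 2 compares 15, 20, 5, 2 and picks X; Player 1 would get 1.
- M: Player 2 compares 10, 15, 3, 12 and picks X; Player 1 would get 18.
- B: Player 2 compares 20, 19, 10, 14 and picks W; Player 1 would get 16.
Maximizing over 1, 18, 16, Player 1 chooses M. Subgame-perfect outcome: (M, X) with payoffs (18, 15).
For the simultaneous game, intersect best replies.
Player 1's best replies: W→B; X→B; Y→B; Z→B.
Player 2's best replies: T→X; M→X; B→W.
The unique mutual best reply is (B, W), giving (16, 20).
Player 2 earns 15 sequentially versus 20 at the Nash outcome: worse off.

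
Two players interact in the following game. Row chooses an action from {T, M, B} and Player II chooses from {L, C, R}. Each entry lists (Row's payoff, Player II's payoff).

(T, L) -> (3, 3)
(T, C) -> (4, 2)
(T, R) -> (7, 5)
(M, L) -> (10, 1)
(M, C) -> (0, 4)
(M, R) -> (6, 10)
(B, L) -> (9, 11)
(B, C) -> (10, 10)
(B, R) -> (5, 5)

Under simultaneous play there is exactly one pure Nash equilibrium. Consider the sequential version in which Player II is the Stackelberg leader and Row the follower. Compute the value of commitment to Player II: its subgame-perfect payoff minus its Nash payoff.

5

Solve by backward induction (Player II leads).
- L: BR = M, leader payoff 1.
- C: BR = B, leader payoff 10.
- R: BR = T, leader payoff 5.
Maximizing over 1, 10, 5, Player II chooses C. Subgame-perfect outcome: (B, C) with payoffs (10, 10).
Now find the simultaneous Nash equilibrium.
Row's best replies: L→M; C→B; R→T.
Player II's best replies: T→R; M→R; B→L.
The unique mutual best reply is (T, R), giving (7, 5).
Player II's commitment gain: 10 − 5 = 5.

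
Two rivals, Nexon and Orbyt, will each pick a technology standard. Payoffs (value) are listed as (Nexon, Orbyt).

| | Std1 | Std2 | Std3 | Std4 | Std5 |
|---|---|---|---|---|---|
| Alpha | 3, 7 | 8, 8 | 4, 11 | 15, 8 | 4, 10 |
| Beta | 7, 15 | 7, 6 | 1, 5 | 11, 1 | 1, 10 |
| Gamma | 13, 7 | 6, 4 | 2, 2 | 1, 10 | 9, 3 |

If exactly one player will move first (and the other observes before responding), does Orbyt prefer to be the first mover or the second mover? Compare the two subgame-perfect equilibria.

second

If Nexon leads: Orbyt's best replies are Alpha→Std3, Beta→Std1, Gamma→Std4; Nexon's induced payoffs 4, 7, 1; outcome (Beta, Std1), payoffs (7, 15).
If Orbyt leads: Nexon's best replies are Std1→Gamma, Std2→Alpha, Std3→Alpha, Std4→Alpha, Std5→Gamma; Orbyt's induced payoffs 7, 8, 11, 8, 3; outcome (Alpha, Std3), payoffs (4, 11).
Orbyt gets 11 moving first and 15 moving second, so Orbyt prefers to move second.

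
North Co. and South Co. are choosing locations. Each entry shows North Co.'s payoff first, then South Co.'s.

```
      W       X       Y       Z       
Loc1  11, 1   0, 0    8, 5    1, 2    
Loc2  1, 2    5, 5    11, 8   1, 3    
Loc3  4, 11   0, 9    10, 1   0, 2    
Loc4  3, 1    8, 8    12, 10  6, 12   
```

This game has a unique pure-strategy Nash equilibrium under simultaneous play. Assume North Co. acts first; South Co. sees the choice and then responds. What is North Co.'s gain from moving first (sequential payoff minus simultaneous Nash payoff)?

Solve by backward induction (North Co. leads).
- Loc1 → South Co. plays Y (best of 1, 0, 5, 2); North Co. gets 8.
- Loc2 → South Co. plays Y (best of 2, 5, 8, 3); North Co. gets 11.
- Loc3 → South Co. plays W (best of 11, 9, 1, 2); North Co. gets 4.
- Loc4 → South Co. plays Z (best of 1, 8, 10, 12); North Co. gets 6.
Maximizing over 8, 11, 4, 6, North Co. chooses Loc2. Subgame-perfect outcome: (Loc2, Y) with payoffs (11, 8).
For the simultaneous game, intersect best replies.
North Co.'s best replies: W→Loc1; X→Loc4; Y→Loc4; Z→Loc4.
South Co.'s best replies: Loc1→Y; Loc2→Y; Loc3→W; Loc4→Z.
Only (Loc4, Z) has each player best-responding; Nash payoffs (6, 12).
North Co.'s commitment gain: 11 − 6 = 5.

5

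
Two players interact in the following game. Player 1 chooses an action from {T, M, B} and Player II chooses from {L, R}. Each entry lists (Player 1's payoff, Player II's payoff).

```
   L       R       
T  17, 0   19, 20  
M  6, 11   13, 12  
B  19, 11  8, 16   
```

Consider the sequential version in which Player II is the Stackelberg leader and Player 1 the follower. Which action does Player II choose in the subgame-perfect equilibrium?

Solve by backward induction (Player II leads).
- L: Player 1 compares 17, 6, 19 and picks B; Player II would get 11.
- R: Player 1 compares 19, 13, 8 and picks T; Player II would get 20.
Maximizing over 11, 20, Player II chooses R. Subgame-perfect outcome: (T, R) with payoffs (19, 20).

R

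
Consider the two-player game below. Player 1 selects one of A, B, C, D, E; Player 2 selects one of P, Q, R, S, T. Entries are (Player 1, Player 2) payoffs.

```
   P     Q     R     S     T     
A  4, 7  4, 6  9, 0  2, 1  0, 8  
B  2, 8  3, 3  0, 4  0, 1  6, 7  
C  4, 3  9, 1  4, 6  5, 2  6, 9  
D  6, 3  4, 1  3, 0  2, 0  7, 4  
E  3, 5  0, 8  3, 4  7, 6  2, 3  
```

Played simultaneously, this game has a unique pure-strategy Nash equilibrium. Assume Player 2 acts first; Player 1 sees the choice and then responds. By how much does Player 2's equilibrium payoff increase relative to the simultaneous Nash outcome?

2

Backward induction with Player 2 moving first.
- P: Player 1 compares 4, 2, 4, 6, 3 and picks D; Player 2 would get 3.
- Q: Player 1 compares 4, 3, 9, 4, 0 and picks C; Player 2 would get 1.
- R: Player 1 compares 9, 0, 4, 3, 3 and picks A; Player 2 would get 0.
- S: Player 1 compares 2, 0, 5, 2, 7 and picks E; Player 2 would get 6.
- T: Player 1 compares 0, 6, 6, 7, 2 and picks D; Player 2 would get 4.
Player 2's induced payoffs are 3, 1, 0, 6, 4, so Player 2 commits to S. Subgame-perfect outcome: (E, S) with payoffs (7, 6).
Now find the simultaneous Nash equilibrium.
Player 1's best replies: P→D; Q→C; R→A; S→E; T→D.
Player 2's best replies: A→T; B→P; C→T; D→T; E→Q.
Only (D, T) has each player best-responding; Nash payoffs (7, 4).
Player 2's commitment gain: 6 − 4 = 2.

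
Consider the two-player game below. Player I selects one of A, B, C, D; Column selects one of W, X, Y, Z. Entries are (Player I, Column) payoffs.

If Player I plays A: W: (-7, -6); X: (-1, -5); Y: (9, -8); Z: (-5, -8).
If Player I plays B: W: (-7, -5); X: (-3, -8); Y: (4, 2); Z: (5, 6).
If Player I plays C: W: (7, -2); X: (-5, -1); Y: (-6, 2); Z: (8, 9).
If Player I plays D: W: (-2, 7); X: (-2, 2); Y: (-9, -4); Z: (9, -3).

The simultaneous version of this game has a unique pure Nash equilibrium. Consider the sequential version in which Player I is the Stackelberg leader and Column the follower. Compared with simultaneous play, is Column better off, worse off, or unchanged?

Solve by backward induction (Player I leads).
- A: Column compares -6, -5, -8, -8 and picks X; Player I would get -1.
- B: Column compares -5, -8, 2, 6 and picks Z; Player I would get 5.
- C: Column compares -2, -1, 2, 9 and picks Z; Player I would get 8.
- D: Column compares 7, 2, -4, -3 and picks W; Player I would get -2.
Player I's induced payoffs are -1, 5, 8, -2, so Player I commits to C. Subgame-perfect outcome: (C, Z) with payoffs (8, 9).
Now find the simultaneous Nash equilibrium.
Player I's best replies: W→C; X→A; Y→A; Z→D.
Column's best replies: A→X; B→Z; C→Z; D→W.
The unique mutual best reply is (A, X), giving (-1, -5).
Column earns 9 sequentially versus -5 at the Nash outcome: better off.

better off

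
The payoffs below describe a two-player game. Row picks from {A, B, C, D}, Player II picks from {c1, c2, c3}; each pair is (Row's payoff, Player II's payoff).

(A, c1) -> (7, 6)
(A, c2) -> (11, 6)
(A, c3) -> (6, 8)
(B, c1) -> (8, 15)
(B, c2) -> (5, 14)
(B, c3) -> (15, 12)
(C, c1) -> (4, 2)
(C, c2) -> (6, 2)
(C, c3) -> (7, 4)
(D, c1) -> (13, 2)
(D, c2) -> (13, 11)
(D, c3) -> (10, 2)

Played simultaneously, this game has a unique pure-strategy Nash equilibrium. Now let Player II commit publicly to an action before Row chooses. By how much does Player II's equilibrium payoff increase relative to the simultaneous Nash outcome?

1

Backward induction with Player II moving first.
- c1: BR = D, leader payoff 2.
- c2: BR = D, leader payoff 11.
- c3: BR = B, leader payoff 12.
Among 2, 11, 12, the best is 12 at c3. Subgame-perfect outcome: (B, c3) with payoffs (15, 12).
Now find the simultaneous Nash equilibrium.
Row's best replies: c1→D; c2→D; c3→B.
Player II's best replies: A→c3; B→c1; C→c3; D→c2.
The unique mutual best reply is (D, c2), giving (13, 11).
Player II's commitment gain: 12 − 11 = 1.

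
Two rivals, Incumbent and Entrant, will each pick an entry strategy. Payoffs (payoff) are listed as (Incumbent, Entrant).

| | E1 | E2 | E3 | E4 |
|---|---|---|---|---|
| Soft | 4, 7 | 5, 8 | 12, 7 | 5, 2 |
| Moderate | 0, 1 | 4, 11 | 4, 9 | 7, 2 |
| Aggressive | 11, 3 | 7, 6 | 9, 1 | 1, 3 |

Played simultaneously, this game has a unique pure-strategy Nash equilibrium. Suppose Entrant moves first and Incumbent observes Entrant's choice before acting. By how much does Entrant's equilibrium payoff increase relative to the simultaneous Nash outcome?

Backward induction with Entrant moving first.
- E1 → Incumbent plays Aggressive (best of 4, 0, 11); Entrant gets 3.
- E2 → Incumbent plays Aggressive (best of 5, 4, 7); Entrant gets 6.
- E3 → Incumbent plays Soft (best of 12, 4, 9); Entrant gets 7.
- E4 → Incumbent plays Moderate (best of 5, 7, 1); Entrant gets 2.
Maximizing over 3, 6, 7, 2, Entrant chooses E3. Subgame-perfect outcome: (Soft, E3) with payoffs (12, 7).
Now find the simultaneous Nash equilibrium.
Incumbent's best replies: E1→Aggressive; E2→Aggressive; E3→Soft; E4→Moderate.
Entrant's best replies: Soft→E2; Moderate→E2; Aggressive→E2.
Only (Aggressive, E2) has each player best-responding; Nash payoffs (7, 6).
Entrant's commitment gain: 7 − 6 = 1.

1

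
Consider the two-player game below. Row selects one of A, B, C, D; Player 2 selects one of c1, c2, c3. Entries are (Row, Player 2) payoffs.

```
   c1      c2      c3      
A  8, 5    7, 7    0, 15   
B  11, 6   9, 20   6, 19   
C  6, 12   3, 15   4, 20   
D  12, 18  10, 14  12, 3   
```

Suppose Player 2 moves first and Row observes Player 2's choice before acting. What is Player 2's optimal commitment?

c1

Backward induction with Player 2 moving first.
- c1: Row compares 8, 11, 6, 12 and picks D; Player 2 would get 18.
- c2: Row compares 7, 9, 3, 10 and picks D; Player 2 would get 14.
- c3: Row compares 0, 6, 4, 12 and picks D; Player 2 would get 3.
Among 18, 14, 3, the best is 18 at c1. Subgame-perfect outcome: (D, c1) with payoffs (12, 18).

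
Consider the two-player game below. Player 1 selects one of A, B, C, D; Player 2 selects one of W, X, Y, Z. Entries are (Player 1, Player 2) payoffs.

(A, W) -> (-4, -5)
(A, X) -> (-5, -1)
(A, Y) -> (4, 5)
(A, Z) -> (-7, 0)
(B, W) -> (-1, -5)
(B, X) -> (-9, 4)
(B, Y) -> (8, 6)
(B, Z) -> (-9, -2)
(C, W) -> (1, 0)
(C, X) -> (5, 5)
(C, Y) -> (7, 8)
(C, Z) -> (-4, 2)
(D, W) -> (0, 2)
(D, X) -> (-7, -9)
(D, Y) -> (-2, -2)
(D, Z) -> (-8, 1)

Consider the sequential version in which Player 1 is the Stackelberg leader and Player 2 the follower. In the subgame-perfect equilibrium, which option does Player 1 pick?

B

Work backward from Player 2's decision.
- A: Player 2 compares -5, -1, 5, 0 and picks Y; Player 1 would get 4.
- B: Player 2 compares -5, 4, 6, -2 and picks Y; Player 1 would get 8.
- C: Player 2 compares 0, 5, 8, 2 and picks Y; Player 1 would get 7.
- D: Player 2 compares 2, -9, -2, 1 and picks W; Player 1 would get 0.
Maximizing over 4, 8, 7, 0, Player 1 chooses B. Subgame-perfect outcome: (B, Y) with payoffs (8, 6).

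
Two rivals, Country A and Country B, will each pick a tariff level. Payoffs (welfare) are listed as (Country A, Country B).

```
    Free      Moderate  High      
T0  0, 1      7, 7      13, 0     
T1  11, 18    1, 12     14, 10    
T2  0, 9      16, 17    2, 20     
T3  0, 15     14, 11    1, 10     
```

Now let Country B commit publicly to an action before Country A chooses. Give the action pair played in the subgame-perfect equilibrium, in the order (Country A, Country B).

(T1, Free)

Backward induction with Country B moving first.
- Free: Country A compares 0, 11, 0, 0 and picks T1; Country B would get 18.
- Moderate: Country A compares 7, 1, 16, 14 and picks T2; Country B would get 17.
- High: Country A compares 13, 14, 2, 1 and picks T1; Country B would get 10.
Among 18, 17, 10, the best is 18 at Free. Subgame-perfect outcome: (T1, Free) with payoffs (11, 18).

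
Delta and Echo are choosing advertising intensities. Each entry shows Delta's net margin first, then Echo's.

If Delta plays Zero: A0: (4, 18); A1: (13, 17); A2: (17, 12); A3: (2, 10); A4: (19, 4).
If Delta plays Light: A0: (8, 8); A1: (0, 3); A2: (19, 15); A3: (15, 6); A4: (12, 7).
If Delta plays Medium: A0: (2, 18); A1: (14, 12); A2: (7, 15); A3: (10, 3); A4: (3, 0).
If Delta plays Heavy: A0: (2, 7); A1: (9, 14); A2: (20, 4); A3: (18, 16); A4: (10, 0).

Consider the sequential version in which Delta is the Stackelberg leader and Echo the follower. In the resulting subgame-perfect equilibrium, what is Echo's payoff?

Echo best-responds to each possible Delta move:
- Zero: BR = A0, leader payoff 4.
- Light: BR = A2, leader payoff 19.
- Medium: BR = A0, leader payoff 2.
- Heavy: BR = A3, leader payoff 18.
Maximizing over 4, 19, 2, 18, Delta chooses Light. Subgame-perfect outcome: (Light, A2) with payoffs (19, 15).

15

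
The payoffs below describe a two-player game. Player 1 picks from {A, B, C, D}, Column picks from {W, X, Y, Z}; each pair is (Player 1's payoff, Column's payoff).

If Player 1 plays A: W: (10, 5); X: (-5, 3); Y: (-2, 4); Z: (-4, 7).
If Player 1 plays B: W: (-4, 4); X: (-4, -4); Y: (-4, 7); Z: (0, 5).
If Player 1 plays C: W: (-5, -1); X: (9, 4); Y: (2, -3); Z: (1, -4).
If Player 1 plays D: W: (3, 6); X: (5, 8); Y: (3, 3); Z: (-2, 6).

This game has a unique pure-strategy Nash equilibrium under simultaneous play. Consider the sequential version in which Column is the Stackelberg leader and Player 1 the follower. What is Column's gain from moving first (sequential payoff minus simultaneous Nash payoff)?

1

Work backward from Player 1's decision.
- W: BR = A, leader payoff 5.
- X: BR = C, leader payoff 4.
- Y: BR = D, leader payoff 3.
- Z: BR = C, leader payoff -4.
Column's induced payoffs are 5, 4, 3, -4, so Column commits to W. Subgame-perfect outcome: (A, W) with payoffs (10, 5).
For the simultaneous game, intersect best replies.
Player 1's best replies: W→A; X→C; Y→D; Z→C.
Column's best replies: A→Z; B→Y; C→X; D→X.
The unique mutual best reply is (C, X), giving (9, 4).
Column's commitment gain: 5 − 4 = 1.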